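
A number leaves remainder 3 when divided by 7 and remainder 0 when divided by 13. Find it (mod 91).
M = 7 × 13 = 91. M₁ = 13, y₁ ≡ 6 (mod 7). M₂ = 7, y₂ ≡ 2 (mod 13). t = 3×13×6 + 0×7×2 ≡ 52 (mod 91)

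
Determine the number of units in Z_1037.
960

Prime factorization: 1037 = 17 × 61
Using the formula φ(n) = n × Π(1 - 1/p) for each prime factor p:
φ(1037) = 1037 × (1 - 1/17) × (1 - 1/61)
φ(1037) = 960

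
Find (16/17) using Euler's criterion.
(16/17) = 16^{8} mod 17 = 1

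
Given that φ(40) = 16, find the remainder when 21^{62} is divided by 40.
By Euler: 21^{16} ≡ 1 (mod 40) since gcd(21, 40) = 1. 62 = 3×16 + 14. So 21^{62} ≡ 21^{14} ≡ 1 (mod 40)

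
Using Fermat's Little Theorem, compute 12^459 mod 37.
By Fermat: 12^{36} ≡ 1 (mod 37). 459 ≡ 27 (mod 36). So 12^{459} ≡ 12^{27} ≡ 1 (mod 37)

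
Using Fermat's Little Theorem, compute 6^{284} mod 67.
55

By Fermat's Little Theorem, a^(p-1) ≡ 1 (mod p) for prime p and gcd(a, p) = 1
Here p = 67, so 6^66 ≡ 1 (mod 67)
We can reduce the exponent: 284 mod 66 = 20
So 6^284 ≡ 6^20 (mod 67)
Computing: 6^20 mod 67 = 55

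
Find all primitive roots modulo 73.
Primitive roots mod 73: {5, 11, 13, 14, 15, 20, 26, 28, 29, 31, 33, 34, 39, 40, 42, 44, 45, 47, 53, 58, 59, 60, 62, 68}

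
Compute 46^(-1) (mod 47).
46^(-1) ≡ 46 (mod 47). Verification: 46 × 46 = 2116 ≡ 1 (mod 47)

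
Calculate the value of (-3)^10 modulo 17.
(-3) ≡ 14 (mod 17). 10 = 8 + 2 (binary 1010). Repeated squaring mod 17: 14^1 ≡ 14; 14^2 ≡ 14² = 196 ≡ 9; 14^4 ≡ 9² = 81 ≡ 13; 14^8 ≡ 13² = 169 ≡ 16. Multiply: (-3)^10 ≡ 14^8 × 14^2 ≡ 16 × 9 (mod 17): 16 × 9 = 144 ≡ 8. So (-3)^10 ≡ 8 (mod 17).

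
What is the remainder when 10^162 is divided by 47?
Using Fermat: 10^{46} ≡ 1 (mod 47). 162 ≡ 24 (mod 46). So 10^{162} ≡ 10^{24} ≡ 37 (mod 47)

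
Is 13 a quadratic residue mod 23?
By Euler's criterion: 13^{11} ≡ 1 (mod 23). Since this equals 1, 13 is a QR.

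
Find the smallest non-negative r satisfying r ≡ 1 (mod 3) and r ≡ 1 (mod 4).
M = 3 × 4 = 12. M₁ = 4, y₁ ≡ 1 (mod 3). M₂ = 3, y₂ ≡ 3 (mod 4). r = 1×4×1 + 1×3×3 ≡ 1 (mod 12)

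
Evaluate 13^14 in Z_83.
Using repeated squaring. 14 = 8 + 4 + 2 (binary 1110). Repeated squaring mod 83: 13^1 ≡ 13; 13^2 ≡ 13² = 169 ≡ 3; 13^4 ≡ 3² = 9 ≡ 9; 13^8 ≡ 9² = 81 ≡ 81. Multiply: 13^14 = 13^8 × 13^4 × 13^2 ≡ 81 × 9 × 3 (mod 83): 81 × 9 = 729 ≡ 65; 65 × 3 = 195 ≡ 29. So 13^14 ≡ 29 (mod 83).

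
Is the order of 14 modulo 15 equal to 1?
No, the actual order is 2, not 1.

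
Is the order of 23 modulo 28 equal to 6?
Yes, ord_28(23) = 6.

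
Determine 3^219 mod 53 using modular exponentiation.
Using Fermat: 3^{52} ≡ 1 (mod 53). 219 ≡ 11 (mod 52). So 3^{219} ≡ 3^{11} ≡ 21 (mod 53)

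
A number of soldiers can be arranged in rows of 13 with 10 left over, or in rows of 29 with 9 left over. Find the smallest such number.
M = 13 × 29 = 377. M₁ = 29, y₁ ≡ 9 (mod 13). M₂ = 13, y₂ ≡ 9 (mod 29). z = 10×29×9 + 9×13×9 ≡ 270 (mod 377). The smallest positive such number is 270.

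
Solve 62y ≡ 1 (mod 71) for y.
63

Using Extended Euclidean Algorithm:
gcd(62, 71) = 1
Bezout coefficients: 62 × -8 + 71 × 7 = 1
So 62 × -8 ≡ 1 (mod 71)
The inverse is -8 mod 71 = 63
Verification: 62 × 63 = 3906 = 55 × 71 + 1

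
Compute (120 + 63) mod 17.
13

(120 + 63) = 183
183 mod 17 = 13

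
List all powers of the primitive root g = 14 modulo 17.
g^1, g^2, ..., g^{16} mod 17: {14, 9, 7, 13, 12, 15, 6, 16, 3, 8, 10, 4, 5, 2, 11, 1}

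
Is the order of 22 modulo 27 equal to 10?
No, the actual order is 9, not 10.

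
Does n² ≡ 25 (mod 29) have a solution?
By Euler's criterion: 25^{14} ≡ 1 (mod 29). Since this equals 1, 25 is a QR.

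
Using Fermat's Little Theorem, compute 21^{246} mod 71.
50

By Fermat's Little Theorem, a^(p-1) ≡ 1 (mod p) for prime p and gcd(a, p) = 1
Here p = 71, so 21^70 ≡ 1 (mod 71)
We can reduce the exponent: 246 mod 70 = 36
So 21^246 ≡ 21^36 (mod 71)
Computing: 21^36 mod 71 = 50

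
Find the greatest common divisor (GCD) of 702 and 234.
234

Using the Euclidean algorithm:
702 = 3 × 234 + 0

GCD(702, 234) = 234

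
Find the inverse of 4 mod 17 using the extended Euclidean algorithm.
Extended GCD: 4(-4) + 17(1) = 1. So 4^(-1) ≡ 13 ≡ 13 (mod 17). Verify: 4 × 13 = 52 ≡ 1 (mod 17)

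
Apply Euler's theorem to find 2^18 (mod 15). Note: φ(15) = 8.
By Euler: 2^{8} ≡ 1 (mod 15) since gcd(2, 15) = 1. 18 = 2×8 + 2. So 2^{18} ≡ 2^{2} ≡ 4 (mod 15)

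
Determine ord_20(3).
Powers of 3 mod 20: 3^1≡3, 3^2≡9, 3^3≡7, 3^4≡1. Order = 4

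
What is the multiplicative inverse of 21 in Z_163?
21^(-1) ≡ 132 (mod 163). Verification: 21 × 132 = 2772 ≡ 1 (mod 163)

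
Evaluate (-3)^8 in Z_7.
(-3) ≡ 4 (mod 7). 8 = 8 (binary 1000). Repeated squaring mod 7: 4^1 ≡ 4; 4^2 ≡ 4² = 16 ≡ 2; 4^4 ≡ 2² = 4 ≡ 4; 4^8 ≡ 4² = 16 ≡ 2. So (-3)^8 ≡ 2 (mod 7).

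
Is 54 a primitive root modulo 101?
p - 1 = 100 has prime divisors 2, 5. Check 54^(100/q) mod 101 for each: 54^(100/2) = 54^50 ≡ 1, 54^(100/5) = 54^20 ≡ 87 (mod 101). Since 54^50 ≡ 1 (mod 101), the order of 54 divides 50 (in fact the order is 25) ≠ 100, so it is not a primitive root.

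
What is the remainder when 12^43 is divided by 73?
Using repeated squaring. 43 = 32 + 8 + 2 + 1 (binary 101011). Repeated squaring mod 73: 12^1 ≡ 12; 12^2 ≡ 12² = 144 ≡ 71; 12^4 ≡ 71² = 5041 ≡ 4; 12^8 ≡ 4² = 16 ≡ 16; 12^16 ≡ 16² = 256 ≡ 37; 12^32 ≡ 37² = 1369 ≡ 55. Multiply: 12^43 = 12^32 × 12^8 × 12^2 × 12^1 ≡ 55 × 16 × 71 × 12 (mod 73): 55 × 16 = 880 ≡ 4; 4 × 71 = 284 ≡ 65; 65 × 12 = 780 ≡ 50. So 12^43 ≡ 50 (mod 73).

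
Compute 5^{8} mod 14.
11

Using successive squaring:
Binary expansion of 8: 1000
Powers of 5 mod 14 (each is the square of the previous):
  5^1 ≡ 5 (mod 14)
  5^2 ≡ 5² = 25 ≡ 11 (mod 14)
  5^4 ≡ 11² = 121 ≡ 9 (mod 14)
  5^8 ≡ 9² = 81 ≡ 11 (mod 14)
8 is a power of 2, so 5^8 is the last square: ≡ 11 (mod 14)
Result: 5^8 ≡ 11 (mod 14)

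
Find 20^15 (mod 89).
Using repeated squaring. 15 = 8 + 4 + 2 + 1 (binary 1111). Repeated squaring mod 89: 20^1 ≡ 20; 20^2 ≡ 20² = 400 ≡ 44; 20^4 ≡ 44² = 1936 ≡ 67; 20^8 ≡ 67² = 4489 ≡ 39. Multiply: 20^15 = 20^8 × 20^4 × 20^2 × 20^1 ≡ 39 × 67 × 44 × 20 (mod 89): 39 × 67 = 2613 ≡ 32; 32 × 44 = 1408 ≡ 73; 73 × 20 = 1460 ≡ 36. So 20^15 ≡ 36 (mod 89).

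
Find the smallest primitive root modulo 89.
p - 1 = 88 has prime divisors 2, 11. h is a primitive root mod 89 iff h^(88/q) ≢ 1 (mod 89) for each such q.
h = 2: 2^44 ≡ 1, 2^8 ≡ 78 (mod 89); 2^44 ≡ 1, so not a primitive root.
h = 3: 3^44 ≡ 88, 3^8 ≡ 64 (mod 89); none is 1, so 3 has order 88 and is a primitive root.
The smallest primitive root mod 89 is g = 3.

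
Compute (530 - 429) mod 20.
1

(530 - 429) = 101
101 mod 20 = 1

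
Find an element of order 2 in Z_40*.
21 has order 2 mod 40 since 21^{2} ≡ 1 (mod 40) and no smaller power works.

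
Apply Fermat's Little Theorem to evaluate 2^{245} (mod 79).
73

By Fermat's Little Theorem, a^(p-1) ≡ 1 (mod p) for prime p and gcd(a, p) = 1
Here p = 79, so 2^78 ≡ 1 (mod 79)
We can reduce the exponent: 245 mod 78 = 11
So 2^245 ≡ 2^11 (mod 79)
Computing: 2^11 mod 79 = 73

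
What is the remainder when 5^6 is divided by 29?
6 = 4 + 2 (binary 110). Repeated squaring mod 29: 5^1 ≡ 5; 5^2 ≡ 5² = 25 ≡ 25; 5^4 ≡ 25² = 625 ≡ 16. Multiply: 5^6 = 5^4 × 5^2 ≡ 16 × 25 (mod 29): 16 × 25 = 400 ≡ 23. So 5^6 ≡ 23 (mod 29).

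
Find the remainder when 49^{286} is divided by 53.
By Fermat: 49^{52} ≡ 1 (mod 53). 286 = 5×52 + 26. So 49^{286} ≡ 49^{26} ≡ 1 (mod 53)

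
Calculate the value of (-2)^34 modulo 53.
Using repeated squaring. (-2) ≡ 51 (mod 53). 34 = 32 + 2 (binary 100010). Repeated squaring mod 53: 51^1 ≡ 51; 51^2 ≡ 51² = 2601 ≡ 4; 51^4 ≡ 4² = 16 ≡ 16; 51^8 ≡ 16² = 256 ≡ 44; 51^16 ≡ 44² = 1936 ≡ 28; 51^32 ≡ 28² = 784 ≡ 42. Multiply: (-2)^34 ≡ 51^32 × 51^2 ≡ 42 × 4 (mod 53): 42 × 4 = 168 ≡ 9. So (-2)^34 ≡ 9 (mod 53).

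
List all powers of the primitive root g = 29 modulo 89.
g^1, g^2, ..., g^{88} mod 89: {29, 40, 3, 87, 31, 9, 83, 4, 27, 71, 12, 81, 35, 36, 65, 16, 19, 17, 48, 57, 51, 55, 82, 64, 76, 68, 14, 50, 26, 42, 61, 78, 37, 5, 56, 22, 15, 79, 66, 45, 59, 20, 46, 88, 60, 49, 86, 2, 58, 80, 6, 85, 62, 18, 77, 8, 54, 53, 24, 73, 70, 72, 41, 32, 38, 34, 7, 25, 13, 21, 75, 39, 63, 47, 28, 11, 52, 84, 33, 67, 74, 10, 23, 44, 30, 69, 43, 1}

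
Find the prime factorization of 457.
457

Divide by primes starting from smallest:
457 ÷ 457 = 1

457 = 457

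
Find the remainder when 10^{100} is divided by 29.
By Fermat: 10^{28} ≡ 1 (mod 29). 100 = 3×28 + 16. So 10^{100} ≡ 10^{16} ≡ 16 (mod 29)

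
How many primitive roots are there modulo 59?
Number of primitive roots mod 59 = φ(58) = 28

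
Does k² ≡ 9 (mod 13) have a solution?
By Euler's criterion: 9^{6} ≡ 1 (mod 13). Since this equals 1, 9 is a QR.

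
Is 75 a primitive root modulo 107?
p - 1 = 106 has prime divisors 2, 53. Check 75^(106/q) mod 107 for each: 75^(106/2) = 75^53 ≡ 1, 75^(106/53) = 75^2 ≡ 61 (mod 107). Since 75^53 ≡ 1 (mod 107), the order of 75 divides 53 (in fact the order is 53) ≠ 106, so it is not a primitive root.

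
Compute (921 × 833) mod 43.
30

(921 × 833) = 767193
767193 mod 43 = 30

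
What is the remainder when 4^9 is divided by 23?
9 = 8 + 1 (binary 1001). Repeated squaring mod 23: 4^1 ≡ 4; 4^2 ≡ 4² = 16 ≡ 16; 4^4 ≡ 16² = 256 ≡ 3; 4^8 ≡ 3² = 9 ≡ 9. Multiply: 4^9 = 4^8 × 4^1 ≡ 9 × 4 (mod 23): 9 × 4 = 36 ≡ 13. So 4^9 ≡ 13 (mod 23).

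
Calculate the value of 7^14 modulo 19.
Using repeated squaring. 14 = 8 + 4 + 2 (binary 1110). Repeated squaring mod 19: 7^1 ≡ 7; 7^2 ≡ 7² = 49 ≡ 11; 7^4 ≡ 11² = 121 ≡ 7; 7^8 ≡ 7² = 49 ≡ 11. Multiply: 7^14 = 7^8 × 7^4 × 7^2 ≡ 11 × 7 × 11 (mod 19): 11 × 7 = 77 ≡ 1; 1 × 11 = 11 ≡ 11. So 7^14 ≡ 11 (mod 19).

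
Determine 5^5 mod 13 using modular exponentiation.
5 = 4 + 1 (binary 101). Repeated squaring mod 13: 5^1 ≡ 5; 5^2 ≡ 5² = 25 ≡ 12; 5^4 ≡ 12² = 144 ≡ 1. Multiply: 5^5 = 5^4 × 5^1 ≡ 1 × 5 (mod 13): 1 × 5 = 5 ≡ 5. So 5^5 ≡ 5 (mod 13).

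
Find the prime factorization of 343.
7^3

Divide by primes starting from smallest:
343 ÷ 7 = 49
49 ÷ 7 = 7
7 ÷ 7 = 1

343 = 7^3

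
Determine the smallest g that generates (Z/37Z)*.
2

A primitive root g modulo p has order p-1 = 36
Prime divisors of 36: [2, 3]
g is a primitive root iff g^(36/q) ≢ 1 (mod 37) for each prime divisor q
Testing small values:
  g = 2: 2^18 ≡ 36, 2^12 ≡ 26 (mod 37) → none is 1, primitive root!
The smallest primitive root is 2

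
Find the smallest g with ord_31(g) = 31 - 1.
p - 1 = 30 has prime divisors 2, 3, 5. h is a primitive root mod 31 iff h^(30/q) ≢ 1 (mod 31) for each such q.
h = 2: 2^15 ≡ 1, 2^10 ≡ 1, 2^6 ≡ 2 (mod 31); 2^15 ≡ 1, so not a primitive root.
h = 3: 3^15 ≡ 30, 3^10 ≡ 25, 3^6 ≡ 16 (mod 31); none is 1, so 3 has order 30 and is a primitive root.
The smallest primitive root mod 31 is g = 3.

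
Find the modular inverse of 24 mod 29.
24^(-1) ≡ 23 (mod 29). Verification: 24 × 23 = 552 ≡ 1 (mod 29)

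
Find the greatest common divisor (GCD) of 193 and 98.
1

Using the Euclidean algorithm:
193 = 1 × 98 + 95
98 = 1 × 95 + 3
95 = 31 × 3 + 2
3 = 1 × 2 + 1
2 = 2 × 1 + 0

GCD(193, 98) = 1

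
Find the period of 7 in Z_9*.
Powers of 7 mod 9: 7^1≡7, 7^2≡4, 7^3≡1. Order = 3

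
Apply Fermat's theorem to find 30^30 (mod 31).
By Fermat's Little Theorem, 30^{30} ≡ 1 (mod 31) since 31 is prime and gcd(30, 31) = 1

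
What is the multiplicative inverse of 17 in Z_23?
19

Using Extended Euclidean Algorithm:
gcd(17, 23) = 1
Bezout coefficients: 17 × -4 + 23 × 3 = 1
So 17 × -4 ≡ 1 (mod 23)
The inverse is -4 mod 23 = 19
Verification: 17 × 19 = 323 = 14 × 23 + 1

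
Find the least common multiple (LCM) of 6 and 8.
24

First find GCD(6, 8) using the Euclidean algorithm:
6 = 0 × 8 + 6
8 = 1 × 6 + 2
6 = 3 × 2 + 0
GCD(6, 8) = 2

LCM formula: LCM(a, b) = (a × b) / GCD(a, b)
LCM(6, 8) = (6 × 8) / 2
LCM(6, 8) = 48 / 2
LCM(6, 8) = 24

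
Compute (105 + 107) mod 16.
4

(105 + 107) = 212
212 mod 16 = 4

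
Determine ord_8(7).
Powers of 7 mod 8: 7^1≡7, 7^2≡1. Order = 2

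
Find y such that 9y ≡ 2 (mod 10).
8

Since gcd(9, 10) = 1 divides 2, a solution exists.
Multiply both sides by the inverse of 9 mod 10:
  9^(-1) mod 10 = 9
  x ≡ 9 × 2 ≡ 18 ≡ 8 (mod 10)
Verification: 9 × 8 = 72 = 7 × 10 + 2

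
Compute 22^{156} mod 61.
58

Using successive squaring:
Binary expansion of 156: 10011100
Powers of 22 mod 61 (each is the square of the previous):
  22^1 ≡ 22 (mod 61)
  22^2 ≡ 22² = 484 ≡ 57 (mod 61)
  22^4 ≡ 57² = 3249 ≡ 16 (mod 61)
  22^8 ≡ 16² = 256 ≡ 12 (mod 61)
  22^16 ≡ 12² = 144 ≡ 22 (mod 61)
  22^32 ≡ 22² = 484 ≡ 57 (mod 61)
  22^64 ≡ 57² = 3249 ≡ 16 (mod 61)
  22^128 ≡ 16² = 256 ≡ 12 (mod 61)
156 = 128 + 16 + 8 + 4, so 22^156 = 22^128 × 22^16 × 22^8 × 22^4 ≡ 12 × 22 × 12 × 16 (mod 61)
Multiplying step by step:
  12 × 22 = 264 ≡ 20 (mod 61)
  20 × 12 = 240 ≡ 57 (mod 61)
  57 × 16 = 912 ≡ 58 (mod 61)
Result: 22^156 ≡ 58 (mod 61)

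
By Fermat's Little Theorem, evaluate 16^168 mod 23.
By Fermat: 16^{22} ≡ 1 (mod 23). 168 = 7×22 + 14. So 16^{168} ≡ 16^{14} ≡ 2 (mod 23)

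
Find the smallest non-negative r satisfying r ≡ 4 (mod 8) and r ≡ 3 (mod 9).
M = 8 × 9 = 72. M₁ = 9, y₁ ≡ 1 (mod 8). M₂ = 8, y₂ ≡ 8 (mod 9). r = 4×9×1 + 3×8×8 ≡ 12 (mod 72)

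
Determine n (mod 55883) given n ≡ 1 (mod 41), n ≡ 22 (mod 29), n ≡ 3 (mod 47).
5126

Using the Chinese Remainder Theorem:
M = product of moduli = 55883
For equation 1: M_1 = 1363, 1363 ≡ 10 (mod 41), inverse of 1363 mod 41 is 37 (check: 10 × 37 = 370 ≡ 1 (mod 41))
For equation 2: M_2 = 1927, 1927 ≡ 13 (mod 29), inverse of 1927 mod 29 is 9 (check: 13 × 9 = 117 ≡ 1 (mod 29))
For equation 3: M_3 = 1189, 1189 ≡ 14 (mod 47), inverse of 1189 mod 47 is 37 (check: 14 × 37 = 518 ≡ 1 (mod 47))
Combine: n ≡ Σ r_i×M_i×(M_i⁻¹ mod m_i) = 1×1363×37 + 22×1927×9 + 3×1189×37 = 50431 + 381546 + 131979 = 563956
563956 mod 55883 = 5126
n ≡ 5126 (mod 55883)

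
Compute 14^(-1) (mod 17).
11

Using Extended Euclidean Algorithm:
gcd(14, 17) = 1
Bezout coefficients: 14 × -6 + 17 × 5 = 1
So 14 × -6 ≡ 1 (mod 17)
The inverse is -6 mod 17 = 11
Verification: 14 × 11 = 154 = 9 × 17 + 1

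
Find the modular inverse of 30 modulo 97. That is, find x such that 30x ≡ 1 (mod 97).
55

Using Extended Euclidean Algorithm:
gcd(30, 97) = 1
Bezout coefficients: 30 × -42 + 97 × 13 = 1
So 30 × -42 ≡ 1 (mod 97)
The inverse is -42 mod 97 = 55
Verification: 30 × 55 = 1650 = 17 × 97 + 1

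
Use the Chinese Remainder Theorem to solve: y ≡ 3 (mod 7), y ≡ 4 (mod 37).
115

Using the Chinese Remainder Theorem:
M = product of moduli = 259
For equation 1: M_1 = 37, 37 ≡ 2 (mod 7), inverse of 37 mod 7 is 4 (check: 2 × 4 = 8 ≡ 1 (mod 7))
For equation 2: M_2 = 7, 7 ≡ 7 (mod 37), inverse of 7 mod 37 is 16 (check: 7 × 16 = 112 ≡ 1 (mod 37))
Combine: y ≡ Σ r_i×M_i×(M_i⁻¹ mod m_i) = 3×37×4 + 4×7×16 = 444 + 448 = 892
892 mod 259 = 115
y ≡ 115 (mod 259)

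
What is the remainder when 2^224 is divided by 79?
Using Fermat: 2^{78} ≡ 1 (mod 79). 224 ≡ 68 (mod 78). So 2^{224} ≡ 2^{68} ≡ 26 (mod 79)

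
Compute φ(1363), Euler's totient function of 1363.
1288

Prime factorization: 1363 = 29 × 47
Using the formula φ(n) = n × Π(1 - 1/p) for each prime factor p:
φ(1363) = 1363 × (1 - 1/29) × (1 - 1/47)
φ(1363) = 1288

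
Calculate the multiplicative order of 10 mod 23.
Powers of 10 mod 23: 10^1≡10, 10^2≡8, 10^3≡11, 10^4≡18, 10^5≡19, 10^6≡6, 10^7≡14, 10^8≡2, 10^9≡20, 10^10≡16, 10^11≡22, 10^12≡13, 10^13≡15, 10^14≡12, 10^15≡5, 10^16≡4, 10^17≡17, 10^18≡9, 10^19≡21, 10^20≡3, 10^21≡7, 10^22≡1. Order = 22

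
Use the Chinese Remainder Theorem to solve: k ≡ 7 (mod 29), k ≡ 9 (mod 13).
152

Using the Chinese Remainder Theorem:
M = product of moduli = 377
For equation 1: M_1 = 13, 13 ≡ 13 (mod 29), inverse of 13 mod 29 is 9 (check: 13 × 9 = 117 ≡ 1 (mod 29))
For equation 2: M_2 = 29, 29 ≡ 3 (mod 13), inverse of 29 mod 13 is 9 (check: 3 × 9 = 27 ≡ 1 (mod 13))
Combine: k ≡ Σ r_i×M_i×(M_i⁻¹ mod m_i) = 7×13×9 + 9×29×9 = 819 + 2349 = 3168
3168 mod 377 = 152
k ≡ 152 (mod 377)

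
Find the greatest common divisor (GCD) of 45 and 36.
9

Using the Euclidean algorithm:
45 = 1 × 36 + 9
36 = 4 × 9 + 0

GCD(45, 36) = 9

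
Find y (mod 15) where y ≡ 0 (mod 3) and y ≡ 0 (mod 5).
M = 3 × 5 = 15. M₁ = 5, y₁ ≡ 2 (mod 3). M₂ = 3, y₂ ≡ 2 (mod 5). y = 0×5×2 + 0×3×2 ≡ 0 (mod 15)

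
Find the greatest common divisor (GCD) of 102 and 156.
6

Using the Euclidean algorithm:
102 = 0 × 156 + 102
156 = 1 × 102 + 54
102 = 1 × 54 + 48
54 = 1 × 48 + 6
48 = 8 × 6 + 0

GCD(102, 156) = 6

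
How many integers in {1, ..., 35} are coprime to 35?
24

Prime factorization: 35 = 5 × 7
Using the formula φ(n) = n × Π(1 - 1/p) for each prime factor p:
φ(35) = 35 × (1 - 1/5) × (1 - 1/7)
φ(35) = 24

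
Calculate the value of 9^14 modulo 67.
Using repeated squaring. 14 = 8 + 4 + 2 (binary 1110). Repeated squaring mod 67: 9^1 ≡ 9; 9^2 ≡ 9² = 81 ≡ 14; 9^4 ≡ 14² = 196 ≡ 62; 9^8 ≡ 62² = 3844 ≡ 25. Multiply: 9^14 = 9^8 × 9^4 × 9^2 ≡ 25 × 62 × 14 (mod 67): 25 × 62 = 1550 ≡ 9; 9 × 14 = 126 ≡ 59. So 9^14 ≡ 59 (mod 67).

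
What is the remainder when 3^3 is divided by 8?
3 = 2 + 1 (binary 11). Repeated squaring mod 8: 3^1 ≡ 3; 3^2 ≡ 3² = 9 ≡ 1. Multiply: 3^3 = 3^2 × 3^1 ≡ 1 × 3 (mod 8): 1 × 3 = 3 ≡ 3. So 3^3 ≡ 3 (mod 8).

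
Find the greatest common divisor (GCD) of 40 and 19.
1

Using the Euclidean algorithm:
40 = 2 × 19 + 2
19 = 9 × 2 + 1
2 = 2 × 1 + 0

GCD(40, 19) = 1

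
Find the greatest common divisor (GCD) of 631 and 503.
1

Using the Euclidean algorithm:
631 = 1 × 503 + 128
503 = 3 × 128 + 119
128 = 1 × 119 + 9
119 = 13 × 9 + 2
9 = 4 × 2 + 1
2 = 2 × 1 + 0

GCD(631, 503) = 1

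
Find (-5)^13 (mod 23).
Using repeated squaring. (-5) ≡ 18 (mod 23). 13 = 8 + 4 + 1 (binary 1101). Repeated squaring mod 23: 18^1 ≡ 18; 18^2 ≡ 18² = 324 ≡ 2; 18^4 ≡ 2² = 4 ≡ 4; 18^8 ≡ 4² = 16 ≡ 16. Multiply: (-5)^13 ≡ 18^8 × 18^4 × 18^1 ≡ 16 × 4 × 18 (mod 23): 16 × 4 = 64 ≡ 18; 18 × 18 = 324 ≡ 2. So (-5)^13 ≡ 2 (mod 23).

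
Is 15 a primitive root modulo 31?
No

To verify, check if 15^(30/q) ≢ 1 (mod 31) for each prime divisor q of 30
Divisors of 30 = 30: [1, 2, 3, 5, 6, 10, 15, 30]
  15^(30/2) = 15^15 ≡ 30 (mod 31)
  15^(30/3) = 15^10 ≡ 1 (mod 31)
  15^(30/5) = 15^6 ≡ 16 (mod 31)
Conclusion: 15 is not a primitive root modulo 31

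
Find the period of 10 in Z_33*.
Powers of 10 mod 33: 10^1≡10, 10^2≡1. Order = 2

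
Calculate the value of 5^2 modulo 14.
2 = 2 (binary 10). Repeated squaring mod 14: 5^1 ≡ 5; 5^2 ≡ 5² = 25 ≡ 11. So 5^2 ≡ 11 (mod 14).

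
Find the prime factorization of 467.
467

Divide by primes starting from smallest:
467 ÷ 467 = 1

467 = 467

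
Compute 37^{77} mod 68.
29

Using successive squaring:
Binary expansion of 77: 1001101
Powers of 37 mod 68 (each is the square of the previous):
  37^1 ≡ 37 (mod 68)
  37^2 ≡ 37² = 1369 ≡ 9 (mod 68)
  37^4 ≡ 9² = 81 ≡ 13 (mod 68)
  37^8 ≡ 13² = 169 ≡ 33 (mod 68)
  37^16 ≡ 33² = 1089 ≡ 1 (mod 68)
  37^32 ≡ 1² = 1 ≡ 1 (mod 68)
  37^64 ≡ 1² = 1 ≡ 1 (mod 68)
77 = 64 + 8 + 4 + 1, so 37^77 = 37^64 × 37^8 × 37^4 × 37^1 ≡ 1 × 33 × 13 × 37 (mod 68)
Multiplying step by step:
  1 × 33 = 33 ≡ 33 (mod 68)
  33 × 13 = 429 ≡ 21 (mod 68)
  21 × 37 = 777 ≡ 29 (mod 68)
Result: 37^77 ≡ 29 (mod 68)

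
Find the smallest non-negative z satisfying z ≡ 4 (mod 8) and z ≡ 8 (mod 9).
M = 8 × 9 = 72. M₁ = 9, y₁ ≡ 1 (mod 8). M₂ = 8, y₂ ≡ 8 (mod 9). z = 4×9×1 + 8×8×8 ≡ 44 (mod 72)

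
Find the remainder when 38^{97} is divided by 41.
By Fermat: 38^{40} ≡ 1 (mod 41). 97 = 2×40 + 17. So 38^{97} ≡ 38^{17} ≡ 38 (mod 41)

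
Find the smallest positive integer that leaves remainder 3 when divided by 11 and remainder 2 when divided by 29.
M = 11 × 29 = 319. M₁ = 29, y₁ ≡ 8 (mod 11). M₂ = 11, y₂ ≡ 8 (mod 29). m = 3×29×8 + 2×11×8 ≡ 234 (mod 319). The smallest positive such number is 234.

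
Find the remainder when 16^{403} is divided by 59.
By Fermat: 16^{58} ≡ 1 (mod 59). 403 = 6×58 + 55. So 16^{403} ≡ 16^{55} ≡ 26 (mod 59)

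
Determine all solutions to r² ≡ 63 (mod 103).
The square roots of 63 mod 103 are 28 and 75. Verify: 28² = 784 ≡ 63 (mod 103)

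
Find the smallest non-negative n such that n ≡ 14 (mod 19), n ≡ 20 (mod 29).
223

Using the Chinese Remainder Theorem:
M = product of moduli = 551
For equation 1: M_1 = 29, 29 ≡ 10 (mod 19), inverse of 29 mod 19 is 2 (check: 10 × 2 = 20 ≡ 1 (mod 19))
For equation 2: M_2 = 19, 19 ≡ 19 (mod 29), inverse of 19 mod 29 is 26 (check: 19 × 26 = 494 ≡ 1 (mod 29))
Combine: n ≡ Σ r_i×M_i×(M_i⁻¹ mod m_i) = 14×29×2 + 20×19×26 = 812 + 9880 = 10692
10692 mod 551 = 223
n ≡ 223 (mod 551)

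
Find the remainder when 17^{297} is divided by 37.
By Fermat: 17^{36} ≡ 1 (mod 37). 297 = 8×36 + 9. So 17^{297} ≡ 17^{9} ≡ 6 (mod 37)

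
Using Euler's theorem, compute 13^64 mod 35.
By Euler: 13^{24} ≡ 1 (mod 35) since gcd(13, 35) = 1. 64 = 2×24 + 16. So 13^{64} ≡ 13^{16} ≡ 1 (mod 35)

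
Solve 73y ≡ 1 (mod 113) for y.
48

Using Extended Euclidean Algorithm:
gcd(73, 113) = 1
Bezout coefficients: 73 × 48 + 113 × -31 = 1
So 73 × 48 ≡ 1 (mod 113)
The inverse is 48 mod 113 = 48
Verification: 73 × 48 = 3504 = 31 × 113 + 1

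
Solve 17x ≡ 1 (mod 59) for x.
7

Using Extended Euclidean Algorithm:
gcd(17, 59) = 1
Bezout coefficients: 17 × 7 + 59 × -2 = 1
So 17 × 7 ≡ 1 (mod 59)
The inverse is 7 mod 59 = 7
Verification: 17 × 7 = 119 = 2 × 59 + 1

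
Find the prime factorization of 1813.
7^2 × 37

Divide by primes starting from smallest:
1813 ÷ 7 = 259
259 ÷ 7 = 37
37 ÷ 37 = 1

1813 = 7^2 × 37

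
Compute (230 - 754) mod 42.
22

(230 - 754) = -524
-524 mod 42 = 22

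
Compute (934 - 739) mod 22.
19

(934 - 739) = 195
195 mod 22 = 19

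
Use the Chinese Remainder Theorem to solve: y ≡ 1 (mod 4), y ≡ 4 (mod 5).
M = 4 × 5 = 20. M₁ = 5, y₁ ≡ 1 (mod 4). M₂ = 4, y₂ ≡ 4 (mod 5). y = 1×5×1 + 4×4×4 ≡ 9 (mod 20)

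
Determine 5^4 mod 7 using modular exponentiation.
4 = 4 (binary 100). Repeated squaring mod 7: 5^1 ≡ 5; 5^2 ≡ 5² = 25 ≡ 4; 5^4 ≡ 4² = 16 ≡ 2. So 5^4 ≡ 2 (mod 7).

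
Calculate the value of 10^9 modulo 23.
9 = 8 + 1 (binary 1001). Repeated squaring mod 23: 10^1 ≡ 10; 10^2 ≡ 10² = 100 ≡ 8; 10^4 ≡ 8² = 64 ≡ 18; 10^8 ≡ 18² = 324 ≡ 2. Multiply: 10^9 = 10^8 × 10^1 ≡ 2 × 10 (mod 23): 2 × 10 = 20 ≡ 20. So 10^9 ≡ 20 (mod 23).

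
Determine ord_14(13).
Powers of 13 mod 14: 13^1≡13, 13^2≡1. Order = 2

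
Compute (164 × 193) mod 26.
10

(164 × 193) = 31652
31652 mod 26 = 10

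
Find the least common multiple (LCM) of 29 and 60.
1740

First find GCD(29, 60) using the Euclidean algorithm:
29 = 0 × 60 + 29
60 = 2 × 29 + 2
29 = 14 × 2 + 1
2 = 2 × 1 + 0
GCD(29, 60) = 1

LCM formula: LCM(a, b) = (a × b) / GCD(a, b)
LCM(29, 60) = (29 × 60) / 1
LCM(29, 60) = 1740 / 1
LCM(29, 60) = 1740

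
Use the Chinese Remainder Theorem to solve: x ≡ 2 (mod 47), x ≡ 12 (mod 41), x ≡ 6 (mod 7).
7146

Using the Chinese Remainder Theorem:
M = product of moduli = 13489
For equation 1: M_1 = 287, 287 ≡ 5 (mod 47), inverse of 287 mod 47 is 19 (check: 5 × 19 = 95 ≡ 1 (mod 47))
For equation 2: M_2 = 329, 329 ≡ 1 (mod 41), inverse of 329 mod 41 is 1 (check: 1 × 1 = 1 ≡ 1 (mod 41))
For equation 3: M_3 = 1927, 1927 ≡ 2 (mod 7), inverse of 1927 mod 7 is 4 (check: 2 × 4 = 8 ≡ 1 (mod 7))
Combine: x ≡ Σ r_i×M_i×(M_i⁻¹ mod m_i) = 2×287×19 + 12×329×1 + 6×1927×4 = 10906 + 3948 + 46248 = 61102
61102 mod 13489 = 7146
x ≡ 7146 (mod 13489)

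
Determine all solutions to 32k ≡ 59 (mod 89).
38

Since gcd(32, 89) = 1 divides 59, a solution exists.
Multiply both sides by the inverse of 32 mod 89:
  32^(-1) mod 89 = 64
  x ≡ 64 × 59 ≡ 3776 ≡ 38 (mod 89)
Verification: 32 × 38 = 1216 = 13 × 89 + 59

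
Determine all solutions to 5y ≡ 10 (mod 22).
2

Since gcd(5, 22) = 1 divides 10, a solution exists.
Multiply both sides by the inverse of 5 mod 22:
  5^(-1) mod 22 = 9
  x ≡ 9 × 10 ≡ 90 ≡ 2 (mod 22)
Verification: 5 × 2 = 10 = 0 × 22 + 10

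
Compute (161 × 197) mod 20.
17

(161 × 197) = 31717
31717 mod 20 = 17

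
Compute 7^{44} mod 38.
11

Using successive squaring:
Binary expansion of 44: 101100
Powers of 7 mod 38 (each is the square of the previous):
  7^1 ≡ 7 (mod 38)
  7^2 ≡ 7² = 49 ≡ 11 (mod 38)
  7^4 ≡ 11² = 121 ≡ 7 (mod 38)
  7^8 ≡ 7² = 49 ≡ 11 (mod 38)
  7^16 ≡ 11² = 121 ≡ 7 (mod 38)
  7^32 ≡ 7² = 49 ≡ 11 (mod 38)
44 = 32 + 8 + 4, so 7^44 = 7^32 × 7^8 × 7^4 ≡ 11 × 11 × 7 (mod 38)
Multiplying step by step:
  11 × 11 = 121 ≡ 7 (mod 38)
  7 × 7 = 49 ≡ 11 (mod 38)
Result: 7^44 ≡ 11 (mod 38)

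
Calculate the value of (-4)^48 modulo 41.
Using Fermat: (-4)^{40} ≡ 1 (mod 41). 48 ≡ 8 (mod 40). So (-4)^{48} ≡ (-4)^{8} ≡ 18 (mod 41)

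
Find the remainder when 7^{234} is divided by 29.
By Fermat: 7^{28} ≡ 1 (mod 29). 234 = 8×28 + 10. So 7^{234} ≡ 7^{10} ≡ 24 (mod 29)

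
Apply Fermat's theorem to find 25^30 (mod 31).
By Fermat's Little Theorem, 25^{30} ≡ 1 (mod 31) since 31 is prime and gcd(25, 31) = 1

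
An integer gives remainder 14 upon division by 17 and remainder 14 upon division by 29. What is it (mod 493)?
M = 17 × 29 = 493. M₁ = 29, y₁ ≡ 10 (mod 17). M₂ = 17, y₂ ≡ 12 (mod 29). x = 14×29×10 + 14×17×12 ≡ 14 (mod 493). The smallest positive such number is 14.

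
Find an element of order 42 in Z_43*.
3 has order 42 mod 43 since 3^{42} ≡ 1 (mod 43) and no smaller power works.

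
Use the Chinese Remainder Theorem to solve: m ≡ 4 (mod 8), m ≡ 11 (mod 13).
M = 8 × 13 = 104. M₁ = 13, y₁ ≡ 5 (mod 8). M₂ = 8, y₂ ≡ 5 (mod 13). m = 4×13×5 + 11×8×5 ≡ 76 (mod 104)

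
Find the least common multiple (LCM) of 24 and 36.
72

First find GCD(24, 36) using the Euclidean algorithm:
24 = 0 × 36 + 24
36 = 1 × 24 + 12
24 = 2 × 12 + 0
GCD(24, 36) = 12

LCM formula: LCM(a, b) = (a × b) / GCD(a, b)
LCM(24, 36) = (24 × 36) / 12
LCM(24, 36) = 864 / 12
LCM(24, 36) = 72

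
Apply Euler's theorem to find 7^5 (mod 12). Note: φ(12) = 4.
By Euler: 7^{4} ≡ 1 (mod 12) since gcd(7, 12) = 1. 5 = 1×4 + 1. So 7^{5} ≡ 7^{1} ≡ 7 (mod 12)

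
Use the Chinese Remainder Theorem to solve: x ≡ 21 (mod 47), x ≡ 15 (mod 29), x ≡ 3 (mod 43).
51345

Using the Chinese Remainder Theorem:
M = product of moduli = 58609
For equation 1: M_1 = 1247, 1247 ≡ 25 (mod 47), inverse of 1247 mod 47 is 32 (check: 25 × 32 = 800 ≡ 1 (mod 47))
For equation 2: M_2 = 2021, 2021 ≡ 20 (mod 29), inverse of 2021 mod 29 is 16 (check: 20 × 16 = 320 ≡ 1 (mod 29))
For equation 3: M_3 = 1363, 1363 ≡ 30 (mod 43), inverse of 1363 mod 43 is 33 (check: 30 × 33 = 990 ≡ 1 (mod 43))
Combine: x ≡ Σ r_i×M_i×(M_i⁻¹ mod m_i) = 21×1247×32 + 15×2021×16 + 3×1363×33 = 837984 + 485040 + 134937 = 1457961
1457961 mod 58609 = 51345
x ≡ 51345 (mod 58609)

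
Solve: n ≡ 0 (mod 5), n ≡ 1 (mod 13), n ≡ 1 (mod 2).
M = 5 × 13 × 2 = 130. M₁ = 26, y₁ ≡ 1 (mod 5). M₂ = 10, y₂ ≡ 4 (mod 13). M₃ = 65, y₃ ≡ 1 (mod 2). n = 0×26×1 + 1×10×4 + 1×65×1 ≡ 105 (mod 130)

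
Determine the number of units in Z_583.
520

Prime factorization: 583 = 11 × 53
Using the formula φ(n) = n × Π(1 - 1/p) for each prime factor p:
φ(583) = 583 × (1 - 1/11) × (1 - 1/53)
φ(583) = 520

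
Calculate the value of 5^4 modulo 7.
4 = 4 (binary 100). Repeated squaring mod 7: 5^1 ≡ 5; 5^2 ≡ 5² = 25 ≡ 4; 5^4 ≡ 4² = 16 ≡ 2. So 5^4 ≡ 2 (mod 7).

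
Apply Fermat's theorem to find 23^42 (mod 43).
By Fermat's Little Theorem, 23^{42} ≡ 1 (mod 43) since 43 is prime and gcd(23, 43) = 1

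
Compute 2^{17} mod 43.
8

Using successive squaring:
Binary expansion of 17: 10001
Powers of 2 mod 43 (each is the square of the previous):
  2^1 ≡ 2 (mod 43)
  2^2 ≡ 2² = 4 ≡ 4 (mod 43)
  2^4 ≡ 4² = 16 ≡ 16 (mod 43)
  2^8 ≡ 16² = 256 ≡ 41 (mod 43)
  2^16 ≡ 41² = 1681 ≡ 4 (mod 43)
17 = 16 + 1, so 2^17 = 2^16 × 2^1 ≡ 4 × 2 (mod 43)
Multiplying step by step:
  4 × 2 = 8 ≡ 8 (mod 43)
Result: 2^17 ≡ 8 (mod 43)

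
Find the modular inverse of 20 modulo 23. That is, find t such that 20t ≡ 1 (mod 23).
15

Using Extended Euclidean Algorithm:
gcd(20, 23) = 1
Bezout coefficients: 20 × -8 + 23 × 7 = 1
So 20 × -8 ≡ 1 (mod 23)
The inverse is -8 mod 23 = 15
Verification: 20 × 15 = 300 = 13 × 23 + 1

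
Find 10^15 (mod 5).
Using repeated squaring. 10 ≡ 0 (mod 5). 15 = 8 + 4 + 2 + 1 (binary 1111). Repeated squaring mod 5: 0^1 ≡ 0; 0^2 ≡ 0² = 0 ≡ 0; 0^4 ≡ 0² = 0 ≡ 0; 0^8 ≡ 0² = 0 ≡ 0. Multiply: 10^15 ≡ 0^8 × 0^4 × 0^2 × 0^1 ≡ 0 × 0 × 0 × 0 (mod 5): 0 × 0 = 0 ≡ 0; 0 × 0 = 0 ≡ 0; 0 × 0 = 0 ≡ 0. So 10^15 ≡ 0 (mod 5).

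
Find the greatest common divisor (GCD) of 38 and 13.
1

Using the Euclidean algorithm:
38 = 2 × 13 + 12
13 = 1 × 12 + 1
12 = 12 × 1 + 0

GCD(38, 13) = 1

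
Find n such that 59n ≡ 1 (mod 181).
59^(-1) ≡ 135 (mod 181). Verification: 59 × 135 = 7965 ≡ 1 (mod 181)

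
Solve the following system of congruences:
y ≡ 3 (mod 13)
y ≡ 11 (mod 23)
172

Using the Chinese Remainder Theorem:
M = product of moduli = 299
For equation 1: M_1 = 23, 23 ≡ 10 (mod 13), inverse of 23 mod 13 is 4 (check: 10 × 4 = 40 ≡ 1 (mod 13))
For equation 2: M_2 = 13, 13 ≡ 13 (mod 23), inverse of 13 mod 23 is 16 (check: 13 × 16 = 208 ≡ 1 (mod 23))
Combine: y ≡ Σ r_i×M_i×(M_i⁻¹ mod m_i) = 3×23×4 + 11×13×16 = 276 + 2288 = 2564
2564 mod 299 = 172
y ≡ 172 (mod 299)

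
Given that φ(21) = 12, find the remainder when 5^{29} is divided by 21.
By Euler: 5^{12} ≡ 1 (mod 21) since gcd(5, 21) = 1. 29 = 2×12 + 5. So 5^{29} ≡ 5^{5} ≡ 17 (mod 21)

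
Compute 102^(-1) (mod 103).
102^(-1) ≡ 102 (mod 103). Verification: 102 × 102 = 10404 ≡ 1 (mod 103)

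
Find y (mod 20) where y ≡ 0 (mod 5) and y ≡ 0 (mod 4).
M = 5 × 4 = 20. M₁ = 4, y₁ ≡ 4 (mod 5). M₂ = 5, y₂ ≡ 1 (mod 4). y = 0×4×4 + 0×5×1 ≡ 0 (mod 20)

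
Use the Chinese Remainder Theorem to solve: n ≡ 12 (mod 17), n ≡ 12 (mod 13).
12

Using the Chinese Remainder Theorem:
M = product of moduli = 221
For equation 1: M_1 = 13, 13 ≡ 13 (mod 17), inverse of 13 mod 17 is 4 (check: 13 × 4 = 52 ≡ 1 (mod 17))
For equation 2: M_2 = 17, 17 ≡ 4 (mod 13), inverse of 17 mod 13 is 10 (check: 4 × 10 = 40 ≡ 1 (mod 13))
Combine: n ≡ Σ r_i×M_i×(M_i⁻¹ mod m_i) = 12×13×4 + 12×17×10 = 624 + 2040 = 2664
2664 mod 221 = 12
n ≡ 12 (mod 221)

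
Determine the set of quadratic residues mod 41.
QRs mod 41: {1, 2, 4, 5, 8, 9, 10, 16, 18, 20, 21, 23, 25, 31, 32, 33, 36, 37, 39, 40}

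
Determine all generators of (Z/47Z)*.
Primitive roots mod 47: {5, 10, 11, 13, 15, 19, 20, 22, 23, 26, 29, 30, 31, 33, 35, 38, 39, 40, 41, 43, 44, 45}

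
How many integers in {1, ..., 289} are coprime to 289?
272

Prime factorization: 289 = 17^2
Using the formula φ(n) = n × Π(1 - 1/p) for each prime factor p:
φ(289) = 289 × (1 - 1/17)
φ(289) = 272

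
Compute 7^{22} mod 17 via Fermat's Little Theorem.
9

By Fermat's Little Theorem, a^(p-1) ≡ 1 (mod p) for prime p and gcd(a, p) = 1
Here p = 17, so 7^16 ≡ 1 (mod 17)
We can reduce the exponent: 22 mod 16 = 6
So 7^22 ≡ 7^6 (mod 17)
Computing: 7^6 mod 17 = 9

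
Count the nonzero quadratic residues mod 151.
For prime 151, there are (p-1)/2 = (151-1)/2 = 75 quadratic residues (excluding 0).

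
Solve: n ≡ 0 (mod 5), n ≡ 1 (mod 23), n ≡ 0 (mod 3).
M = 5 × 23 × 3 = 345. M₁ = 69, y₁ ≡ 4 (mod 5). M₂ = 15, y₂ ≡ 20 (mod 23). M₃ = 115, y₃ ≡ 1 (mod 3). n = 0×69×4 + 1×15×20 + 0×115×1 ≡ 300 (mod 345)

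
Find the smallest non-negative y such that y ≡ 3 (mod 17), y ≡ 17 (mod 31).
513

Using the Chinese Remainder Theorem:
M = product of moduli = 527
For equation 1: M_1 = 31, 31 ≡ 14 (mod 17), inverse of 31 mod 17 is 11 (check: 14 × 11 = 154 ≡ 1 (mod 17))
For equation 2: M_2 = 17, 17 ≡ 17 (mod 31), inverse of 17 mod 31 is 11 (check: 17 × 11 = 187 ≡ 1 (mod 31))
Combine: y ≡ Σ r_i×M_i×(M_i⁻¹ mod m_i) = 3×31×11 + 17×17×11 = 1023 + 3179 = 4202
4202 mod 527 = 513
y ≡ 513 (mod 527)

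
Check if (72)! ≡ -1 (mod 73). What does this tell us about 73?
(72)! mod 73 = 72. Since this equals -1 (mod 73), Wilson confirms 73 is prime.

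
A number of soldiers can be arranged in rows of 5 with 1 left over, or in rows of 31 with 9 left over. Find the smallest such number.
M = 5 × 31 = 155. M₁ = 31, y₁ ≡ 1 (mod 5). M₂ = 5, y₂ ≡ 25 (mod 31). y = 1×31×1 + 9×5×25 ≡ 71 (mod 155). The smallest positive such number is 71.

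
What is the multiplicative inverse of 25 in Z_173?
25^(-1) ≡ 90 (mod 173). Verification: 25 × 90 = 2250 ≡ 1 (mod 173)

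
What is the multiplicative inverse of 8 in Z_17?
15

Using Extended Euclidean Algorithm:
gcd(8, 17) = 1
Bezout coefficients: 8 × -2 + 17 × 1 = 1
So 8 × -2 ≡ 1 (mod 17)
The inverse is -2 mod 17 = 15
Verification: 8 × 15 = 120 = 7 × 17 + 1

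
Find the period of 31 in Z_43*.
Powers of 31 mod 43: 31^1≡31, 31^2≡15, 31^3≡35, 31^4≡10, 31^5≡9, 31^6≡21, 31^7≡6, 31^8≡14, 31^9≡4, 31^10≡38, 31^11≡17, 31^12≡11, 31^13≡40, 31^14≡36, 31^15≡41, 31^16≡24, 31^17≡13, 31^18≡16, 31^19≡23, 31^20≡25, 31^21≡1. Order = 21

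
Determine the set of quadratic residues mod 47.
QRs mod 47: {1, 2, 3, 4, 6, 7, 8, 9, 12, 14, 16, 17, 18, 21, 24, 25, 27, 28, 32, 34, 36, 37, 42}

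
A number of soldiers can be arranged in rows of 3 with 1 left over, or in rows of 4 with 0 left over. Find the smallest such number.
M = 3 × 4 = 12. M₁ = 4, y₁ ≡ 1 (mod 3). M₂ = 3, y₂ ≡ 3 (mod 4). z = 1×4×1 + 0×3×3 ≡ 4 (mod 12). The smallest positive such number is 4.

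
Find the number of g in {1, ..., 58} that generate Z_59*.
Number of primitive roots mod 59 = φ(58) = 28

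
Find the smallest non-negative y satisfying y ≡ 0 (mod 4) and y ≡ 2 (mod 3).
M = 4 × 3 = 12. M₁ = 3, y₁ ≡ 3 (mod 4). M₂ = 4, y₂ ≡ 1 (mod 3). y = 0×3×3 + 2×4×1 ≡ 8 (mod 12)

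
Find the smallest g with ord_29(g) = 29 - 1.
p - 1 = 28 has prime divisors 2, 7. h is a primitive root mod 29 iff h^(28/q) ≢ 1 (mod 29) for each such q.
h = 2: 2^14 ≡ 28, 2^4 ≡ 16 (mod 29); none is 1, so 2 has order 28 and is a primitive root.
The smallest primitive root mod 29 is g = 2.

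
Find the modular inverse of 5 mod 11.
5^(-1) ≡ 9 (mod 11). Verification: 5 × 9 = 45 ≡ 1 (mod 11)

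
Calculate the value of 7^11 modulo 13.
Using repeated squaring. 11 = 8 + 2 + 1 (binary 1011). Repeated squaring mod 13: 7^1 ≡ 7; 7^2 ≡ 7² = 49 ≡ 10; 7^4 ≡ 10² = 100 ≡ 9; 7^8 ≡ 9² = 81 ≡ 3. Multiply: 7^11 = 7^8 × 7^2 × 7^1 ≡ 3 × 10 × 7 (mod 13): 3 × 10 = 30 ≡ 4; 4 × 7 = 28 ≡ 2. So 7^11 ≡ 2 (mod 13).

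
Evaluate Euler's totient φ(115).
88

Prime factorization: 115 = 5 × 23
Using the formula φ(n) = n × Π(1 - 1/p) for each prime factor p:
φ(115) = 115 × (1 - 1/5) × (1 - 1/23)
φ(115) = 88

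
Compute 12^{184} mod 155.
121

Using successive squaring:
Binary expansion of 184: 10111000
Powers of 12 mod 155 (each is the square of the previous):
  12^1 ≡ 12 (mod 155)
  12^2 ≡ 12² = 144 ≡ 144 (mod 155)
  12^4 ≡ 144² = 20736 ≡ 121 (mod 155)
  12^8 ≡ 121² = 14641 ≡ 71 (mod 155)
  12^16 ≡ 71² = 5041 ≡ 81 (mod 155)
  12^32 ≡ 81² = 6561 ≡ 51 (mod 155)
  12^64 ≡ 51² = 2601 ≡ 121 (mod 155)
  12^128 ≡ 121² = 14641 ≡ 71 (mod 155)
184 = 128 + 32 + 16 + 8, so 12^184 = 12^128 × 12^32 × 12^16 × 12^8 ≡ 71 × 51 × 81 × 71 (mod 155)
Multiplying step by step:
  71 × 51 = 3621 ≡ 56 (mod 155)
  56 × 81 = 4536 ≡ 41 (mod 155)
  41 × 71 = 2911 ≡ 121 (mod 155)
Result: 12^184 ≡ 121 (mod 155)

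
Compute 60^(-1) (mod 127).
60^(-1) ≡ 36 (mod 127). Verification: 60 × 36 = 2160 ≡ 1 (mod 127)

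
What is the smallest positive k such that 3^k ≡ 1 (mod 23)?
Powers of 3 mod 23: 3^1≡3, 3^2≡9, 3^3≡4, 3^4≡12, 3^5≡13, 3^6≡16, 3^7≡2, 3^8≡6, 3^9≡18, 3^10≡8, 3^11≡1. Order = 11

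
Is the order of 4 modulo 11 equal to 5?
Yes, ord_11(4) = 5.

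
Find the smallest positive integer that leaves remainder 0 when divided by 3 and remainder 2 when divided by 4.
M = 3 × 4 = 12. M₁ = 4, y₁ ≡ 1 (mod 3). M₂ = 3, y₂ ≡ 3 (mod 4). z = 0×4×1 + 2×3×3 ≡ 6 (mod 12). The smallest positive such number is 6.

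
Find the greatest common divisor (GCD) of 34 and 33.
1

Using the Euclidean algorithm:
34 = 1 × 33 + 1
33 = 33 × 1 + 0

GCD(34, 33) = 1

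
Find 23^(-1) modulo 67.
35

Using Extended Euclidean Algorithm:
gcd(23, 67) = 1
Bezout coefficients: 23 × -32 + 67 × 11 = 1
So 23 × -32 ≡ 1 (mod 67)
The inverse is -32 mod 67 = 35
Verification: 23 × 35 = 805 = 12 × 67 + 1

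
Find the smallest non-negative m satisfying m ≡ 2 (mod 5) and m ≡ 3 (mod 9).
M = 5 × 9 = 45. M₁ = 9, y₁ ≡ 4 (mod 5). M₂ = 5, y₂ ≡ 2 (mod 9). m = 2×9×4 + 3×5×2 ≡ 12 (mod 45)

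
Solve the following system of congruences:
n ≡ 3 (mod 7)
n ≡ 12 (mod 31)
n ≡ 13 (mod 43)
787

Using the Chinese Remainder Theorem:
M = product of moduli = 9331
For equation 1: M_1 = 1333, 1333 ≡ 3 (mod 7), inverse of 1333 mod 7 is 5 (check: 3 × 5 = 15 ≡ 1 (mod 7))
For equation 2: M_2 = 301, 301 ≡ 22 (mod 31), inverse of 301 mod 31 is 24 (check: 22 × 24 = 528 ≡ 1 (mod 31))
For equation 3: M_3 = 217, 217 ≡ 2 (mod 43), inverse of 217 mod 43 is 22 (check: 2 × 22 = 44 ≡ 1 (mod 43))
Combine: n ≡ Σ r_i×M_i×(M_i⁻¹ mod m_i) = 3×1333×5 + 12×301×24 + 13×217×22 = 19995 + 86688 + 62062 = 168745
168745 mod 9331 = 787
n ≡ 787 (mod 9331)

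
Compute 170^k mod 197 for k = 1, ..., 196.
g^1, g^2, ..., g^{196} mod 197: {170, 138, 17, 132, 179, 92, 77, 88, 185, 127, 117, 190, 189, 19, 78, 61, 126, 144, 52, 172, 84, 96, 166, 49, 56, 64, 45, 164, 103, 174, 30, 175, 3, 116, 20, 51, 2, 143, 79, 34, 67, 161, 184, 154, 176, 173, 57, 37, 183, 181, 38, 156, 122, 55, 91, 104, 147, 168, 192, 135, 98, 112, 128, 90, 131, 9, 151, 60, 153, 6, 35, 40, 102, 4, 89, 158, 68, 134, 125, 171, 111, 155, 149, 114, 74, 169, 165, 76, 115, 47, 110, 182, 11, 97, 139, 187, 73, 196, 27, 59, 180, 65, 18, 105, 120, 109, 12, 70, 80, 7, 8, 178, 119, 136, 71, 53, 145, 25, 113, 101, 31, 148, 141, 133, 152, 33, 94, 23, 167, 22, 194, 81, 177, 146, 195, 54, 118, 163, 130, 36, 13, 43, 21, 24, 140, 160, 14, 16, 159, 41, 75, 142, 106, 93, 50, 29, 5, 62, 99, 85, 69, 107, 66, 188, 46, 137, 44, 191, 162, 157, 95, 193, 108, 39, 129, 63, 72, 26, 86, 42, 48, 83, 123, 28, 32, 121, 82, 150, 87, 15, 186, 100, 58, 10, 124, 1}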